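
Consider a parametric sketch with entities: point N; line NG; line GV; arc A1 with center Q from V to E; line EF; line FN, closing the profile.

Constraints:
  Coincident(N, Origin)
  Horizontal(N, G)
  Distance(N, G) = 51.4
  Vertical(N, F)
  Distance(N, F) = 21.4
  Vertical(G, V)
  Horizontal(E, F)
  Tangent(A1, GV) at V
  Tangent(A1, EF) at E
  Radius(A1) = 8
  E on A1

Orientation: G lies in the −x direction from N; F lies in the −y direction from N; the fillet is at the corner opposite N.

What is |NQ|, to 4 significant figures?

45.42

N is at the origin; NG is horizontal with |NG| = 51.4 and G on the −x side, so G = (-51.40, 0.000). NF is vertical with |NF| = 21.4 and F on the −y side, so F = (0.000, -21.40). The virtual corner opposite N is at (-51.40, -21.40). Since A1 is tangent to GV there, QV ⟂ GV and A1 meets EF tangentially, so QE is at right angles to EF, with radius 8.0, so the center Q sits 8.0 in from both sides at Q = (-43.40, -13.40). Then |NQ| = |Q − N| = 45.42.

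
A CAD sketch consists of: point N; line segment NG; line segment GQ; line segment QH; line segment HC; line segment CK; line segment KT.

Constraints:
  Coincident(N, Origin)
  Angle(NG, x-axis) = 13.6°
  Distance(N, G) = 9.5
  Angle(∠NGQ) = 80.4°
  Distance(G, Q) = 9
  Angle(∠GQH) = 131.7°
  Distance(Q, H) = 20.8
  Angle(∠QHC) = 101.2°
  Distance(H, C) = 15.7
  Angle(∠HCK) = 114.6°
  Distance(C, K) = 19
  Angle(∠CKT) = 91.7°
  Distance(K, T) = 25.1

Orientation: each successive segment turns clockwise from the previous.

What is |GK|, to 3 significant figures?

24.5

N is at the origin; NG runs at 13.6° with length 9.5, so G = (9.23, 2.23). ∠NGQ = 80.4° gives GQ at -86.0° from the x-axis; with |GQ| = 9.0, Q = (9.86, -6.74). ∠GQH = 131.7° gives QH at -134° from the x-axis; with |QH| = 20.8, H = (-4.67, -21.6). ∠QHC = 101.2° gives HC at 147° from the x-axis; with |HC| = 15.7, C = (-17.8, -13.1). ∠HCK = 114.6° gives CK at 81.5° from the x-axis; with |CK| = 19.0, K = (-15.0, 5.73). Then |GK| = |K − G| = 24.5.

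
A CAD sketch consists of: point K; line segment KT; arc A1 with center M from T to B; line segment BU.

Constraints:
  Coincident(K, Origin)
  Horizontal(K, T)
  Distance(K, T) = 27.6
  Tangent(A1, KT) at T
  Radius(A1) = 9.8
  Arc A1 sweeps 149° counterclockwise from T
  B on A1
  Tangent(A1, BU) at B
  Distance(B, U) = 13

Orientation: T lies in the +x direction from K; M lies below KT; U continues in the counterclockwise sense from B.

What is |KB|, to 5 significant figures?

28.981

K is at the origin; K and T share the same y with |KT| = 27.6 and T on the +x side, so T = (27.600, 0.0000). A1 meets KT tangentially, so MT is at right angles to KT, so M = T + (0, -9.8) = (27.600, -9.8000). On A1, T sits at bearing 90° from M; a 149° counterclockwise sweep puts B at bearing 239°, so B = M + 9.8·(cos 239°, sin 239°) = (22.553, -18.200). Then |KB| = |B − K| = 28.981.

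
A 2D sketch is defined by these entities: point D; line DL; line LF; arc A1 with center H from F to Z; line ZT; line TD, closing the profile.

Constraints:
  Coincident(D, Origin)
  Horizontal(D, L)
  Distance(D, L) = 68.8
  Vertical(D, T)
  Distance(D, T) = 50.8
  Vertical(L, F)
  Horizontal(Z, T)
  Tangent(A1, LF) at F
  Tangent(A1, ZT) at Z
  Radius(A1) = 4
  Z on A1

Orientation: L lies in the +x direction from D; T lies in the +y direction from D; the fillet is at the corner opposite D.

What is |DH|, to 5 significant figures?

79.933

DT is vertical with |DT| = 50.8 and T on the +y side, so T = (0.0000, 50.800). The virtual corner opposite D is at (68.800, 50.800). The tangent condition forces HF to be normal to LF and A1 meets ZT tangentially, so HZ is at right angles to ZT, with radius 4.0, so the center H sits 4.0 in from both sides at H = (64.800, 46.800). Then |DH| = |H − D| = 79.933.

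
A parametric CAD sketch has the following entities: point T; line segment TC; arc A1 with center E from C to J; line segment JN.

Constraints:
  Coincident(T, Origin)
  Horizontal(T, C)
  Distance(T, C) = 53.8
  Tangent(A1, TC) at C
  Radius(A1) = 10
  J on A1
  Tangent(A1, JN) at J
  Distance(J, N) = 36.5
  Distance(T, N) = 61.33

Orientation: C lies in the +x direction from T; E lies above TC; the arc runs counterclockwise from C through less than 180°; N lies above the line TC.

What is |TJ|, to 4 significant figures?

63.95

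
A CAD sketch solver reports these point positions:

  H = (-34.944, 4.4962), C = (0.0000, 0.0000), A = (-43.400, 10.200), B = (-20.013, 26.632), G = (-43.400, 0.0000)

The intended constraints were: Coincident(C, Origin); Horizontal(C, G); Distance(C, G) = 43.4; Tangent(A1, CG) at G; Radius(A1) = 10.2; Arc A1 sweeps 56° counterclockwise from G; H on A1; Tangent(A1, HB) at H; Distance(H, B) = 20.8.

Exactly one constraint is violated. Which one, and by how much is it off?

Distance(H, B) = 20.8 — off by 5.90.

C = (0.00, 0.00) ✓; C.y = 0.00, G.y = 0.00 ✓; |CG| = 43.40 ✓; ∠(AG, GC) = 90.00° ✓; |AG| = 10.20 ✓; bearing(A→H) − bearing(A→G) = 56.00° ✓; |AH| = 10.20 ✓; ∠(AH, HB) = 90.00° ✓; |HB| = 26.70 ✗.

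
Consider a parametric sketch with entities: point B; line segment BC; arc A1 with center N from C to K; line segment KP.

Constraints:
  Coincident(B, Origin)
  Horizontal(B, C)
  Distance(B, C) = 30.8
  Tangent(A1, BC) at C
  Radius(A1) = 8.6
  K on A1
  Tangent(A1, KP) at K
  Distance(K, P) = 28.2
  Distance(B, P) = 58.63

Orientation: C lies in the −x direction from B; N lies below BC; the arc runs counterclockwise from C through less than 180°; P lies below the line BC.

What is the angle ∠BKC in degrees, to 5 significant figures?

25.948°

B is at the origin; BC is horizontal with |BC| = 30.8 and C on the −x side, so C = (-30.800, 0.0000). Tangency of A1 to BC means the radius NC is perpendicular to BC, so N = C + (0, -8.6) = (-30.800, -8.6000). Since NK ⟂ KP (tangency), |NP| = √(8.6² + 28.2²) = 29.482 regardless of where K sits on A1. So P lies on both circle(B, 58.63) and circle(N, 29.482); the below-BC intersection is P = (-49.536, -31.363). K is the foot of the tangent from P: K = (-38.745, -5.3092).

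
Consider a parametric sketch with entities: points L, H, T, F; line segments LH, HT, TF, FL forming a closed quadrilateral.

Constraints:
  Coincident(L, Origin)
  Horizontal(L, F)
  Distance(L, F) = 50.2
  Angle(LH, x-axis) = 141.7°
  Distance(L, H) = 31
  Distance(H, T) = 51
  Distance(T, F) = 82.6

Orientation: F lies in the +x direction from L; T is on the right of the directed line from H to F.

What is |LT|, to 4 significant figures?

41.08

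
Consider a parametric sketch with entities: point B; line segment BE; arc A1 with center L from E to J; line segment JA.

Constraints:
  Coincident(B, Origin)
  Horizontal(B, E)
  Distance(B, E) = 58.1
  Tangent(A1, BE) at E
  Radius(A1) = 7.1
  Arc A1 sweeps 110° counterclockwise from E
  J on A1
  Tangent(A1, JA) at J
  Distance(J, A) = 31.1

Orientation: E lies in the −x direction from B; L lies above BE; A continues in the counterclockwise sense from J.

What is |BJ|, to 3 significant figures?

52.3

B is at the origin; B and E share the same y with |BE| = 58.1 and E on the −x side, so E = (-58.1, 0.00). Tangency of A1 to BE means the radius LE is perpendicular to BE, so L = E + (0, 7.1) = (-58.1, 7.10). On A1, E sits at bearing -90° from L; a 110° counterclockwise sweep puts J at bearing 20°, so J = L + 7.1·(cos 20°, sin 20°) = (-51.4, 9.53). Then |BJ| = |J − B| = 52.3.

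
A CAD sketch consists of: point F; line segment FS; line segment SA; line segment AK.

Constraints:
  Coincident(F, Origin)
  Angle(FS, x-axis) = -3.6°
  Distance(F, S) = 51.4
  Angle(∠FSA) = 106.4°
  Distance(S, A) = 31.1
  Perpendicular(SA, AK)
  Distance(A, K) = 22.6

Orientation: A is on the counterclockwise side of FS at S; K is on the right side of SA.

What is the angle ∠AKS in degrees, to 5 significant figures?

53.995°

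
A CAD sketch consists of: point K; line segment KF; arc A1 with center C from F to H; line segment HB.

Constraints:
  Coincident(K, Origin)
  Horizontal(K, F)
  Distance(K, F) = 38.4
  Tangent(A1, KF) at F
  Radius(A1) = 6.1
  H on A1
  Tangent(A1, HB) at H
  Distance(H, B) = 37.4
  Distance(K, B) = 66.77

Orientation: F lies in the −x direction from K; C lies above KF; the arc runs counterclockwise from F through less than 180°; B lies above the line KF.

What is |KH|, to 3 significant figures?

34.4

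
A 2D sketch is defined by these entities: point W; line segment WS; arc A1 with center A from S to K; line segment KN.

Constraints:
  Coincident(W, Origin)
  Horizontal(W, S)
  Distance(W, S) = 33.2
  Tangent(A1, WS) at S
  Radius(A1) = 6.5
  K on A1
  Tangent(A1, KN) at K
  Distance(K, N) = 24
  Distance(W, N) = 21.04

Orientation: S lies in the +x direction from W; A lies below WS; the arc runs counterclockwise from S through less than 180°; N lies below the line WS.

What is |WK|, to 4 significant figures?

28.87

Checks: |AK| = 6.500 ✓; ∠(AK, KN) = 90.00° ✓; |KN| = 24.00 ✓; |WN| = 21.04 ✓.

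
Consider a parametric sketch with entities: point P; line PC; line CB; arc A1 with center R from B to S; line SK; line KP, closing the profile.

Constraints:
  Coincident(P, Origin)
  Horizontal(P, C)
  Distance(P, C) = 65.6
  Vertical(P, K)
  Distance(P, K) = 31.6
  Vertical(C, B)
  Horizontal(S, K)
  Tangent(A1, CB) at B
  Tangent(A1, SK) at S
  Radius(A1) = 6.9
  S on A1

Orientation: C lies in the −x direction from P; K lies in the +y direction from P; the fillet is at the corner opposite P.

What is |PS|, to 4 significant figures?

66.67

The virtual corner opposite P is at (-65.60, 31.60). Since A1 is tangent to CB there, RB ⟂ CB and A1 meets SK tangentially, so RS is at right angles to SK, with radius 6.9, so the center R sits 6.9 in from both sides at R = (-58.70, 24.70). That places the tangent points at B = (-65.60, 24.70) on CB and S = (-58.70, 31.60) on SK. Then |PS| = |S − P| = 66.67.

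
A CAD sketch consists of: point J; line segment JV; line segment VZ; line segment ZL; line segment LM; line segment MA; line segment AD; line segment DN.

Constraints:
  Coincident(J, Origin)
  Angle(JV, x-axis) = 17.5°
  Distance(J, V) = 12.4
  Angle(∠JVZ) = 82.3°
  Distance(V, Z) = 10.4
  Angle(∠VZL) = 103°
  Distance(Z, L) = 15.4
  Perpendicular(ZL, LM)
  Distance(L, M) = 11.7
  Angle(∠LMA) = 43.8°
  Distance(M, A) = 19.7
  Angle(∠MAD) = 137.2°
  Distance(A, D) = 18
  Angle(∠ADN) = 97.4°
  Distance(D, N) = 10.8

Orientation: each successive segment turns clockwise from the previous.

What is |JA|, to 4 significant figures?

16.07

ZL is perpendicular to LM, so LM runs at 112.8°; with |LM| = 11.7, M = (-5.134, -1.701). ∠LMA = 43.8° gives MA at -23.40° from the x-axis; with |MA| = 19.7, A = (12.95, -9.525). Then |JA| = |A − J| = 16.07.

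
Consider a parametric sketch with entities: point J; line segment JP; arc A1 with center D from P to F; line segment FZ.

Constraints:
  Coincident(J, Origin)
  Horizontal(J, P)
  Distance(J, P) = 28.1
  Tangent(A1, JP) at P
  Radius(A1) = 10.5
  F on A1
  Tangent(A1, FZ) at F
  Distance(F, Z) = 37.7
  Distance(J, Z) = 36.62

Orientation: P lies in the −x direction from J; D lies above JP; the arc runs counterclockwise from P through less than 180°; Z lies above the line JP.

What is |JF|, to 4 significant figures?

19.85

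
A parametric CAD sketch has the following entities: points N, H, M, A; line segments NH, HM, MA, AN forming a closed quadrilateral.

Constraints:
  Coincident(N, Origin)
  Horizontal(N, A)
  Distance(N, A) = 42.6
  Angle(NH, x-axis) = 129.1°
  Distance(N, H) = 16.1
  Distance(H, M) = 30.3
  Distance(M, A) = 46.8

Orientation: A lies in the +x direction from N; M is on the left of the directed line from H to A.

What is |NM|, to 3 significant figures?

36.0

Checks: |HM| = 30.30 ✓; |MA| = 46.80 ✓.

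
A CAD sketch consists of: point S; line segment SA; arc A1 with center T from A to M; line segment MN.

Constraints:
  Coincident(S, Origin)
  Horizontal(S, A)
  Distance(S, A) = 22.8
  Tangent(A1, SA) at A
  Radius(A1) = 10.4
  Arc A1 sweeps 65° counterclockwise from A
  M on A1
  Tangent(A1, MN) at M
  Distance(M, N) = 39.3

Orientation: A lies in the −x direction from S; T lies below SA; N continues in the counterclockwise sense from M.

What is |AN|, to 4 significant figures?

49.09

S is at the origin; SA is horizontal with |SA| = 22.8 and A on the −x side, so A = (-22.80, 0.000). Tangency of A1 to SA means the radius TA is perpendicular to SA, so T = A + (0, -10.4) = (-22.80, -10.40). On A1, A sits at bearing 90° from T; a 65° counterclockwise sweep puts M at bearing 155°, so M = T + 10.4·(cos 155°, sin 155°) = (-32.23, -6.005). Since A1 is tangent to MN there, TM ⟂ MN, so MN runs along (−sin 155°, cos 155°); with |MN| = 39.3, N = (-48.83, -41.62). Then |AN| = |N − A| = 49.09.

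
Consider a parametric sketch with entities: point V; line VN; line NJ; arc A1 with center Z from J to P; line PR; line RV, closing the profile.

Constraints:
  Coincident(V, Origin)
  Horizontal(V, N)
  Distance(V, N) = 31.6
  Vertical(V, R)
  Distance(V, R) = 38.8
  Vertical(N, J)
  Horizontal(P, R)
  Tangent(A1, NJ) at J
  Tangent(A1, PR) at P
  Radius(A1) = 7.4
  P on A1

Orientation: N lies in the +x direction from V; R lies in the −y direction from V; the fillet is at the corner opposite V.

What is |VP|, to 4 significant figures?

45.73

V is at the origin; VN is horizontal with |VN| = 31.6 and N on the +x side, so N = (31.60, 0.000). VR is vertical with |VR| = 38.8 and R on the −y side, so R = (0.000, -38.80). The virtual corner opposite V is at (31.60, -38.80). Since A1 is tangent to NJ there, ZJ ⟂ NJ and since A1 is tangent to PR there, ZP ⟂ PR, with radius 7.4, so the center Z sits 7.4 in from both sides at Z = (24.20, -31.40). That places the tangent points at J = (31.60, -31.40) on NJ and P = (24.20, -38.80) on PR. Then |VP| = |P − V| = 45.73.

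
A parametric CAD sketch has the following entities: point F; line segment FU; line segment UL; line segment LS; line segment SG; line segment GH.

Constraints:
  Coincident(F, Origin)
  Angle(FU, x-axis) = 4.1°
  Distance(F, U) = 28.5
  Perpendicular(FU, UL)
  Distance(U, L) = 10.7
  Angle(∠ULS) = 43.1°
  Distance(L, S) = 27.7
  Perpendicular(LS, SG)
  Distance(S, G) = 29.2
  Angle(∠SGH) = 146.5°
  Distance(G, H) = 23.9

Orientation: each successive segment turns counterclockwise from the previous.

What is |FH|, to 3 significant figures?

63.9

F is at the origin; FU runs at 4.1° with length 28.5, so U = (28.4, 2.04). The perpendicularity gives UL at right angles to FU, so UL runs at 94.1°; with |UL| = 10.7, L = (27.7, 12.7). ∠ULS = 43.1° gives LS at -129° from the x-axis; with |LS| = 27.7, S = (10.2, -8.82). LS is perpendicular to SG, so SG runs at -39.0°; with |SG| = 29.2, G = (32.9, -27.2). ∠SGH = 146.5° gives GH at -5.50° from the x-axis; with |GH| = 23.9, H = (56.7, -29.5). Then |FH| = |H − F| = 63.9.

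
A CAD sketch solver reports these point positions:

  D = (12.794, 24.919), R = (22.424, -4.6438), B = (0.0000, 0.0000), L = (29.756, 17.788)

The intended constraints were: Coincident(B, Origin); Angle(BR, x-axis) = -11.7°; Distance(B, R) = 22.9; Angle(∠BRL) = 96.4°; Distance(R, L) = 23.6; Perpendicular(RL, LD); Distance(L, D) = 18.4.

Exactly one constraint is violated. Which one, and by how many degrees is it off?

Perpendicular(RL, LD) — off by 4.70°.

B = (0.00, 0.00) ✓; BR at -11.70° ✓; |BR| = 22.90 ✓; ∠BRL = 96.40° ✓; |RL| = 23.60 ✓; ∠(RL, LD) = 85.30° ✗; |LD| = 18.40 ✓.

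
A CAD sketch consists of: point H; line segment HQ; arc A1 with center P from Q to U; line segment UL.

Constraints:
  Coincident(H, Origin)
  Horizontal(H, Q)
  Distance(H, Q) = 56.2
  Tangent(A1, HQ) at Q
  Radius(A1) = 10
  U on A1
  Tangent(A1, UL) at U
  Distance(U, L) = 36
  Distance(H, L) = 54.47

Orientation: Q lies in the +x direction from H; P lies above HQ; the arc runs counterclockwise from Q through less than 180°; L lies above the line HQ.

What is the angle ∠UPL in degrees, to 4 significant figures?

74.48°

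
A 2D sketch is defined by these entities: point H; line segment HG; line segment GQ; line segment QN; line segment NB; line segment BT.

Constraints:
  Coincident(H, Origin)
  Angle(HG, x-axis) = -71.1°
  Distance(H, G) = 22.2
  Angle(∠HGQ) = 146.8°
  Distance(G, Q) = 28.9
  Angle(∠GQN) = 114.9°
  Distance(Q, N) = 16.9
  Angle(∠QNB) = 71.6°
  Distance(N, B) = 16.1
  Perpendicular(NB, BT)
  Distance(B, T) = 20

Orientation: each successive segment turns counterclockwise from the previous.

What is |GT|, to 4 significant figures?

17.96

H is at the origin; HG runs at -71.1° with length 22.2, so G = (7.191, -21.00). ∠HGQ = 146.8° gives GQ at -37.90° from the x-axis; with |GQ| = 28.9, Q = (30.00, -38.76). ∠GQN = 114.9° gives QN at 27.20° from the x-axis; with |QN| = 16.9, N = (45.03, -31.03). ∠QNB = 71.6° gives NB at 135.6° from the x-axis; with |NB| = 16.1, B = (33.52, -19.77). NB ⟂ BT, so BT runs at -134.4°; with |BT| = 20.0, T = (19.53, -34.06). Then |GT| = |T − G| = 17.96.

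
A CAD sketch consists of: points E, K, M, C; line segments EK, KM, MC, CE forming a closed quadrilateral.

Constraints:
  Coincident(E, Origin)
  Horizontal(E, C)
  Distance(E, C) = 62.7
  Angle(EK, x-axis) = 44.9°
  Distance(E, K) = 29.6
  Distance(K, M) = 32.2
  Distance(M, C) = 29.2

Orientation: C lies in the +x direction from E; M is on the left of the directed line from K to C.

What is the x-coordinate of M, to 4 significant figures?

52.51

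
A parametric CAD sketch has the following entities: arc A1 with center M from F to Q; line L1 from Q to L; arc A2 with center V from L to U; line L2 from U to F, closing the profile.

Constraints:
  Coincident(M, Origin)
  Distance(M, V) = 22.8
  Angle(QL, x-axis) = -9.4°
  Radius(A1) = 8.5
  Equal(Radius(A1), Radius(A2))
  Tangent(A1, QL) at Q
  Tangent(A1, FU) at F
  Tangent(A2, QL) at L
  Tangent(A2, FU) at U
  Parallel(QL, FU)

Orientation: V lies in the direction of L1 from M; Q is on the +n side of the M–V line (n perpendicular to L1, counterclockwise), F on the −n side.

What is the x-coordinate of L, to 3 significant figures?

23.9

Tangency of A1 to both parallel lines with radius 8.5 puts Q and F at M ± 8.5·n: Q = (1.39, 8.39), F = (-1.39, -8.39). Equal radii place L and U the same way about V: L = V + 8.5·n = (23.9, 4.66), U = V − 8.5·n = (21.1, -12.1). So L.x = 23.9.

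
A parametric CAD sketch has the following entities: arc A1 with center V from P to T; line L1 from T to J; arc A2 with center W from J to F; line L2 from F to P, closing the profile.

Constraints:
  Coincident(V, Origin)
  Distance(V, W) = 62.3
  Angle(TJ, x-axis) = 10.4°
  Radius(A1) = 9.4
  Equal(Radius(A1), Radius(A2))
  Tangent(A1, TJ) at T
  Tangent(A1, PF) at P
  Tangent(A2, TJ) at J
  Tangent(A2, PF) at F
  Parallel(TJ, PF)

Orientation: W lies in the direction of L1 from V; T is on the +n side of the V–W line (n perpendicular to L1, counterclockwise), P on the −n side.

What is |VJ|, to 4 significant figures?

63.01

Tangency of A1 to both parallel lines with radius 9.4 puts T and P at V ± 9.4·n: T = (-1.697, 9.246), P = (1.697, -9.246). Equal radii place J and F the same way about W: J = W + 9.4·n = (59.58, 20.49), F = W − 9.4·n = (62.97, 2.001). Then |VJ| = |J − V| = 63.01.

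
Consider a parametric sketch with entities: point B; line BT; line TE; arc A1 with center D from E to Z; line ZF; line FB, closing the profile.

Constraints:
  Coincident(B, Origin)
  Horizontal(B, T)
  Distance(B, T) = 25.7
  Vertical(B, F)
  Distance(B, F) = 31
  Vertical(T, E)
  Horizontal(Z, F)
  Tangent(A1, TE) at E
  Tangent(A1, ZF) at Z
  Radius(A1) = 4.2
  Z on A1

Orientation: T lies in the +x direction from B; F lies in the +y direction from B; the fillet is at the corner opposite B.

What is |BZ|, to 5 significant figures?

37.726

B is at the origin; B and T share the same y with |BT| = 25.7 and T on the +x side, so T = (25.700, 0.0000). B and F share the same x with |BF| = 31.0 and F on the +y side, so F = (0.0000, 31.000). The virtual corner opposite B is at (25.700, 31.000). The tangent condition forces DE to be normal to TE and A1 meets ZF tangentially, so DZ is at right angles to ZF, with radius 4.2, so the center D sits 4.2 in from both sides at D = (21.500, 26.800). That places the tangent points at E = (25.700, 26.800) on TE and Z = (21.500, 31.000) on ZF. Then |BZ| = |Z − B| = 37.726.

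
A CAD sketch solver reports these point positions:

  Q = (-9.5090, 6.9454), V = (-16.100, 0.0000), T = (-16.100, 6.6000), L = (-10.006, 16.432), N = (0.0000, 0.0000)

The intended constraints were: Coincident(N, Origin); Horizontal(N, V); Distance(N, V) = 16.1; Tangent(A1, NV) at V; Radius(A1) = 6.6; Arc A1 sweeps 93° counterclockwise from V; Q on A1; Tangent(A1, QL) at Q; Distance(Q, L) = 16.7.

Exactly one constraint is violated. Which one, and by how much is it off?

Distance(Q, L) = 16.7 — off by 7.20.

N = (0.00, 0.00) ✓; N.y = 0.00, V.y = 0.00 ✓; |NV| = 16.10 ✓; ∠(TV, VN) = 90.00° ✓; |TV| = 6.600 ✓; bearing(T→Q) − bearing(T→V) = 93.00° ✓; |TQ| = 6.600 ✓; ∠(TQ, QL) = 90.00° ✓; |QL| = 9.500 ✗.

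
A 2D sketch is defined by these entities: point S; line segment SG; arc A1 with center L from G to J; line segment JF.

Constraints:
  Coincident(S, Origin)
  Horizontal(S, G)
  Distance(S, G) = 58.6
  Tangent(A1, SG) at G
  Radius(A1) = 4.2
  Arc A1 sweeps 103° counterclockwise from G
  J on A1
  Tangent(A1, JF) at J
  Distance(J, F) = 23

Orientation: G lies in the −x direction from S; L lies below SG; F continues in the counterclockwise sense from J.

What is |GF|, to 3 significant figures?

27.6

S is at the origin; S and G share the same y with |SG| = 58.6 and G on the −x side, so G = (-58.6, 0.00). Since A1 is tangent to SG there, LG ⟂ SG, so L = G + (0, -4.2) = (-58.6, -4.20). On A1, G sits at bearing 90° from L; a 103° counterclockwise sweep puts J at bearing 193°, so J = L + 4.2·(cos 193°, sin 193°) = (-62.7, -5.14). The tangent condition forces LJ to be normal to JF, so JF runs along (−sin 193°, cos 193°); with |JF| = 23.0, F = (-57.5, -27.6). Then |GF| = |F − G| = 27.6.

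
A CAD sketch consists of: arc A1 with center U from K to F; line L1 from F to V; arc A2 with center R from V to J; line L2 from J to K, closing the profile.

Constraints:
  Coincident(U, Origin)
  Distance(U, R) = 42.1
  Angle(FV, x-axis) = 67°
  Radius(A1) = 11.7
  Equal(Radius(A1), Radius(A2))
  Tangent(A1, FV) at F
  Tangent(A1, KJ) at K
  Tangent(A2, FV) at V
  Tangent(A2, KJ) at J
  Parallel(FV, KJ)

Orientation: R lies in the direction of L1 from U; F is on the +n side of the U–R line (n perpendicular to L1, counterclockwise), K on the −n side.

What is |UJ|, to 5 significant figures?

43.696

The slot axis is L1's direction at 67.0°, so u = (cos 67.0°, sin 67.0°) = (0.39073, 0.92050) and n = (−sin 67.0°, cos 67.0°) = (-0.92050, 0.39073). U is at the origin and R lies 42.1 along u from U, so R = 42.1·u = (16.450, 38.753). Tangency of A1 to both parallel lines with radius 11.7 puts F and K at U ± 11.7·n: F = (-10.770, 4.5716), K = (10.770, -4.5716). Equal radii place V and J the same way about R: V = R + 11.7·n = (5.6799, 43.325), J = R − 11.7·n = (27.220, 34.182). Then |UJ| = |J − U| = 43.696.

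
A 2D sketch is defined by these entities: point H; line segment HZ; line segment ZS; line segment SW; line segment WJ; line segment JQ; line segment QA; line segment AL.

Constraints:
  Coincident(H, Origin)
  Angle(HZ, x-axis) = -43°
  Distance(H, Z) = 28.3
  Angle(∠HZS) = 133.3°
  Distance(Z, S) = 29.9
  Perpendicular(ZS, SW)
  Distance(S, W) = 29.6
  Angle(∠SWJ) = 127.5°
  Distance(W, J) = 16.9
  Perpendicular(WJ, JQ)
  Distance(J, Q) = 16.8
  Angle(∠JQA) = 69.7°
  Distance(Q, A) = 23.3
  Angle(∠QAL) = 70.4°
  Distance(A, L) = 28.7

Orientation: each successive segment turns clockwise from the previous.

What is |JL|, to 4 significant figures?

13.74

H is at the origin; HZ runs at -43.0° with length 28.3, so Z = (20.70, -19.30). ∠HZS = 133.3° gives ZS at -89.70° from the x-axis; with |ZS| = 29.9, S = (20.85, -49.20). ZS ⟂ SW, so SW runs at -179.7°; with |SW| = 29.6, W = (-8.746, -49.36). ∠SWJ = 127.5° gives WJ at 127.8° from the x-axis; with |WJ| = 16.9, J = (-19.10, -36.00). WJ ⟂ JQ, so JQ runs at 37.80°; with |JQ| = 16.8, Q = (-5.829, -25.70). ∠JQA = 69.7° gives QA at -72.50° from the x-axis; with |QA| = 23.3, A = (1.177, -47.93). ∠QAL = 70.4° gives AL at 177.9° from the x-axis; with |AL| = 28.7, L = (-27.50, -46.87). Then |JL| = |L − J| = 13.74.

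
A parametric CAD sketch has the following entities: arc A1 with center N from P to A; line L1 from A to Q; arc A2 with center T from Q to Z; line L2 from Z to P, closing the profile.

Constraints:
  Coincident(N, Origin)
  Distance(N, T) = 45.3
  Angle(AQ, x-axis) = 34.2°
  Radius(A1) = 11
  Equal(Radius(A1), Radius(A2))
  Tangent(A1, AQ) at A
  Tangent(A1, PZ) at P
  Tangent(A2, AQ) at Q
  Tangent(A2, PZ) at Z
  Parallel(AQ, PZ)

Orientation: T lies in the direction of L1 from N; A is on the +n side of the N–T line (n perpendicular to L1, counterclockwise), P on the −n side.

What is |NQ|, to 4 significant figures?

46.62

The slot axis is L1's direction at 34.2°, so u = (cos 34.2°, sin 34.2°) = (0.8271, 0.5621) and n = (−sin 34.2°, cos 34.2°) = (-0.5621, 0.8271). N is at the origin and T lies 45.3 along u from N, so T = 45.3·u = (37.47, 25.46). Tangency of A1 to both parallel lines with radius 11.0 puts A and P at N ± 11.0·n: A = (-6.183, 9.098), P = (6.183, -9.098). Equal radii place Q and Z the same way about T: Q = T + 11.0·n = (31.28, 34.56), Z = T − 11.0·n = (43.65, 16.36). Then |NQ| = |Q − N| = 46.62.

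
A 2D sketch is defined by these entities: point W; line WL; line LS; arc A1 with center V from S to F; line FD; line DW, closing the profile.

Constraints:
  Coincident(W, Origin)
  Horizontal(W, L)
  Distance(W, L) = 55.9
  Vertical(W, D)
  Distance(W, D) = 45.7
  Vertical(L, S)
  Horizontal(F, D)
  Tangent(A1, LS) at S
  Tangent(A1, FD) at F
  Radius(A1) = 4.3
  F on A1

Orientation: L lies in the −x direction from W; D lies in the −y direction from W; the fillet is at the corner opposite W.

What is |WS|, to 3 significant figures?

69.6

The virtual corner opposite W is at (-55.9, -45.7). Since A1 is tangent to LS there, VS ⟂ LS and A1 meets FD tangentially, so VF is at right angles to FD, with radius 4.3, so the center V sits 4.3 in from both sides at V = (-51.6, -41.4). That places the tangent points at S = (-55.9, -41.4) on LS and F = (-51.6, -45.7) on FD. Then |WS| = |S − W| = 69.6.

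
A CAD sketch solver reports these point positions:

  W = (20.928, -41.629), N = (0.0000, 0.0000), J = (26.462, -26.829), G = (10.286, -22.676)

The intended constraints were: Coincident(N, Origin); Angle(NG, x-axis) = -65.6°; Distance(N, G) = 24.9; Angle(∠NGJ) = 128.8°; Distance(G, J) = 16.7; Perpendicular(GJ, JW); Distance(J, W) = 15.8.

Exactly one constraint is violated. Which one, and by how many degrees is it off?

Perpendicular(GJ, JW) — off by 6.10°.

N = (0.00, 0.00) ✓; NG at -65.60° ✓; |NG| = 24.90 ✓; ∠NGJ = 128.8° ✓; |GJ| = 16.70 ✓; ∠(GJ, JW) = 96.10° ✗; |JW| = 15.80 ✓.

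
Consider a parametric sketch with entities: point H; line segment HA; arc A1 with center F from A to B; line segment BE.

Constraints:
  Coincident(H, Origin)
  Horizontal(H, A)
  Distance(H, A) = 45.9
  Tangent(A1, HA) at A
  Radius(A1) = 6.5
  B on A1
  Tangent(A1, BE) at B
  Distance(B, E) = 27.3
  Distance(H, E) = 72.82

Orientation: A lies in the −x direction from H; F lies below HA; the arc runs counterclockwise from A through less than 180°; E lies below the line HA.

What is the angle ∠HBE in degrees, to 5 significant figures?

136.22°

H is at the origin; HA is horizontal with |HA| = 45.9 and A on the −x side, so A = (-45.900, 0.0000). A1 meets HA tangentially, so FA is at right angles to HA, so F = A + (0, -6.5) = (-45.900, -6.5000). Since FB ⟂ BE (tangency), |FE| = √(6.5² + 27.3²) = 28.063 regardless of where B sits on A1. So E lies on both circle(H, 72.82) and circle(F, 28.063); the below-HA intersection is E = (-69.532, -21.635). B is the foot of the tangent from E: B = (-50.578, -1.9872).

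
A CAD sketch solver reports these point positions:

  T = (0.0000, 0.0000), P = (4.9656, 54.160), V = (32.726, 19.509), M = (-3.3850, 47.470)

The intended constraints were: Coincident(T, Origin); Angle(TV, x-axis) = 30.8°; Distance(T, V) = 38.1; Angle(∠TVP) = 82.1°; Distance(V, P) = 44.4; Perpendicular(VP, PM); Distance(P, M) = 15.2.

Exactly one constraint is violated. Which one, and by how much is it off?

Distance(P, M) = 15.2 — off by 4.50.

T = (0.00, 0.00) ✓; TV at 30.80° ✓; |TV| = 38.10 ✓; ∠TVP = 82.10° ✓; |VP| = 44.40 ✓; ∠(VP, PM) = 90.00° ✓; |PM| = 10.70 ✗.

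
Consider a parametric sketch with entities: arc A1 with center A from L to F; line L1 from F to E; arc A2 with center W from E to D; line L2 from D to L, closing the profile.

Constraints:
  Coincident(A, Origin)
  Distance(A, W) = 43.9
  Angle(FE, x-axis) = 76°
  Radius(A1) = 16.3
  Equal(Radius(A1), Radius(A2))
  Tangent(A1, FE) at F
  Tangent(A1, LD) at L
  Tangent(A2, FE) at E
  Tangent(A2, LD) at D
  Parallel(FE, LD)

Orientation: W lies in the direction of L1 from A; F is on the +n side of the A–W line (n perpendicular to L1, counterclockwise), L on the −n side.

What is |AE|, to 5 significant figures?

46.828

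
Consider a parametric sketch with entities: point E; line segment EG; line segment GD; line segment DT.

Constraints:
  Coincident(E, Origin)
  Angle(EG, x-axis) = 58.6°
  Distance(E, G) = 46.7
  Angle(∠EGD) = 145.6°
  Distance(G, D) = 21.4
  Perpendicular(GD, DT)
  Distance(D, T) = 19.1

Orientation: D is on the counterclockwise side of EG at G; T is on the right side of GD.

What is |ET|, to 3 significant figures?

75.2

∠EGD = 145.6°, so GD runs at 58.6° + (180° − 145.6°) = 93.0° from the x-axis; with |GD| = 21.4, D = G + 21.4·(cos 93.0°, sin 93.0°) = (23.2, 61.2). GD ⟂ DT; with |DT| = 19.1 on the right of GD, T = D + 19.1·(0.999, 0.0523) = (42.3, 62.2). Then |ET| = |T − E| = 75.2.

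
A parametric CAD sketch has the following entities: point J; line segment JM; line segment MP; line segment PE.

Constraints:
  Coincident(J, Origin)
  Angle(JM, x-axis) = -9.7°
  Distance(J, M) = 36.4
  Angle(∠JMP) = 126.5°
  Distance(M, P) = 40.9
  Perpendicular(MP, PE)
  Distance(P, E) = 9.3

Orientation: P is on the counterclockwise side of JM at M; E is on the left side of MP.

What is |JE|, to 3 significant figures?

65.7

∠JMP = 126.5°, so MP runs at -9.7° + (180° − 126.5°) = 43.8° from the x-axis; with |MP| = 40.9, P = M + 40.9·(cos 43.8°, sin 43.8°) = (65.4, 22.2). The perpendicularity gives PE at right angles to MP; with |PE| = 9.3 on the left of MP, E = P + 9.3·(-0.692, 0.722) = (59.0, 28.9). Then |JE| = |E − J| = 65.7.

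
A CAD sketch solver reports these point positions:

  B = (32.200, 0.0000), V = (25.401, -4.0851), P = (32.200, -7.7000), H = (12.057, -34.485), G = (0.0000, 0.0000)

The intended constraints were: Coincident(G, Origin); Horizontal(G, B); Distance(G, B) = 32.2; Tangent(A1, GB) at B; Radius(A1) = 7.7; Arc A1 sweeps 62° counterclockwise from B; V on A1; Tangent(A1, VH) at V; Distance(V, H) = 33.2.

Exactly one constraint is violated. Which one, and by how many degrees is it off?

Tangent(A1, VH) at V — off by 4.30°.

G = (0.00, 0.00) ✓; G.y = 0.00, B.y = 0.00 ✓; |GB| = 32.20 ✓; ∠(PB, BG) = 90.00° ✓; |PB| = 7.700 ✓; bearing(P→V) − bearing(P→B) = 62.00° ✓; |PV| = 7.700 ✓; ∠(PV, VH) = 85.70° ✗; |VH| = 33.20 ✓.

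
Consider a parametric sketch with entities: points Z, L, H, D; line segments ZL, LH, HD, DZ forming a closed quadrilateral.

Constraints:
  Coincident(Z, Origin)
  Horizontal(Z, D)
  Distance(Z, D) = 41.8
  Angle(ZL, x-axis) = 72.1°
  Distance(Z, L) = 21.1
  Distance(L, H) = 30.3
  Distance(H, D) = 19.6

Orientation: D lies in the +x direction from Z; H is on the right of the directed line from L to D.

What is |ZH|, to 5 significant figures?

23.565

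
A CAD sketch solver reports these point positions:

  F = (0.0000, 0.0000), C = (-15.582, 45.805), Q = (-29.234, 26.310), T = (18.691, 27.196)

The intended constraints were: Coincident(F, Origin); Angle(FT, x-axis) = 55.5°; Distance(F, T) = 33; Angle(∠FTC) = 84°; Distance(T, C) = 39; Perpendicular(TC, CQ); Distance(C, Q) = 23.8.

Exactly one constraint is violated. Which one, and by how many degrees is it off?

Perpendicular(TC, CQ) — off by 6.50°.

F = (0.00, 0.00) ✓; FT at 55.50° ✓; |FT| = 33.00 ✓; ∠FTC = 84.00° ✓; |TC| = 39.00 ✓; ∠(TC, CQ) = 83.50° ✗; |CQ| = 23.80 ✓.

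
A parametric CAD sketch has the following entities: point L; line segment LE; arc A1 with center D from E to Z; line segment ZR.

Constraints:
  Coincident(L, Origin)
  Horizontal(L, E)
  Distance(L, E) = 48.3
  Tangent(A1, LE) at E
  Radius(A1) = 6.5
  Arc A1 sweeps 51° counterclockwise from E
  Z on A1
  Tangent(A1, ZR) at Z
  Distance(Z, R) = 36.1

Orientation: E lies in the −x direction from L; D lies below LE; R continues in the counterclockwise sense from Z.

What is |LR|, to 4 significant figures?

81.94

L is at the origin; LE is horizontal with |LE| = 48.3 and E on the −x side, so E = (-48.30, 0.000). The tangent condition forces DE to be normal to LE, so D = E + (0, -6.5) = (-48.30, -6.500). On A1, E sits at bearing 90° from D; a 51° counterclockwise sweep puts Z at bearing 141°, so Z = D + 6.5·(cos 141°, sin 141°) = (-53.35, -2.409). Tangency of A1 to ZR means the radius DZ is perpendicular to ZR, so ZR runs along (−sin 141°, cos 141°); with |ZR| = 36.1, R = (-76.07, -30.46). Then |LR| = |R − L| = 81.94.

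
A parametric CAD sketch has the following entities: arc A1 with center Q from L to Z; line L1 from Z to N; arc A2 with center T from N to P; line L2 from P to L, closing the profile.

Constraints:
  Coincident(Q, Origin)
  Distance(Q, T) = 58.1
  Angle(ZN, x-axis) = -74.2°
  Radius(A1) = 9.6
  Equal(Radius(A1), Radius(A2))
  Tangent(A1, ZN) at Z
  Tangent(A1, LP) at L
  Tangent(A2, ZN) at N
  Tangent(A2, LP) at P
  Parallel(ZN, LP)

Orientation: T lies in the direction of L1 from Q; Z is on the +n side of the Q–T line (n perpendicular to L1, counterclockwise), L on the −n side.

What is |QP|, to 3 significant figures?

58.9

The slot axis is L1's direction at -74.2°, so u = (cos -74.2°, sin -74.2°) = (0.272, -0.962) and n = (−sin -74.2°, cos -74.2°) = (0.962, 0.272). Q is at the origin and T lies 58.1 along u from Q, so T = 58.1·u = (15.8, -55.9). Tangency of A1 to both parallel lines with radius 9.6 puts Z and L at Q ± 9.6·n: Z = (9.24, 2.61), L = (-9.24, -2.61). Equal radii place N and P the same way about T: N = T + 9.6·n = (25.1, -53.3), P = T − 9.6·n = (6.58, -58.5). Then |QP| = |P − Q| = 58.9.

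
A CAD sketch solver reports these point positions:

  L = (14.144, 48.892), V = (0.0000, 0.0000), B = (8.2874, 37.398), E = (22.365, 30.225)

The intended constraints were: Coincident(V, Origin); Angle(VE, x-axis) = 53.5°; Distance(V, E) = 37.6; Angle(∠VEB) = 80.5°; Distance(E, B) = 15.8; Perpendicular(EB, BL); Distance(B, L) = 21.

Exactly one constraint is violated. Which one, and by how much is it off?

Distance(B, L) = 21 — off by 8.10.

V = (0.00, 0.00) ✓; VE at 53.50° ✓; |VE| = 37.60 ✓; ∠VEB = 80.50° ✓; |EB| = 15.80 ✓; ∠(EB, BL) = 90.00° ✓; |BL| = 12.90 ✗.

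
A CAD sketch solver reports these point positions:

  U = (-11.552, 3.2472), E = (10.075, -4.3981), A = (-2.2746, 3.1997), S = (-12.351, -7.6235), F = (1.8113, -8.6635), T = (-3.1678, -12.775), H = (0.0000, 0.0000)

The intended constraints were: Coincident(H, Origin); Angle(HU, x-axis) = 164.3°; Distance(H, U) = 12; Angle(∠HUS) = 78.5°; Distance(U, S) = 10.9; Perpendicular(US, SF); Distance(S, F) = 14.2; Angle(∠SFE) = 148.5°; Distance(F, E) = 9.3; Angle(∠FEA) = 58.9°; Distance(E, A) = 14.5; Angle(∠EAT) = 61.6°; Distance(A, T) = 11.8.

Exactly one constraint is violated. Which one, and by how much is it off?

Distance(A, T) = 11.8 — off by 4.20.

H = (0.00, 0.00) ✓; HU at 164.3° ✓; |HU| = 12.00 ✓; ∠HUS = 78.50° ✓; |US| = 10.90 ✓; ∠(US, SF) = 90.00° ✓; |SF| = 14.20 ✓; ∠SFE = 148.5° ✓; |FE| = 9.300 ✓; ∠FEA = 58.90° ✓; |EA| = 14.50 ✓; ∠EAT = 61.60° ✓; |AT| = 16.00 ✗.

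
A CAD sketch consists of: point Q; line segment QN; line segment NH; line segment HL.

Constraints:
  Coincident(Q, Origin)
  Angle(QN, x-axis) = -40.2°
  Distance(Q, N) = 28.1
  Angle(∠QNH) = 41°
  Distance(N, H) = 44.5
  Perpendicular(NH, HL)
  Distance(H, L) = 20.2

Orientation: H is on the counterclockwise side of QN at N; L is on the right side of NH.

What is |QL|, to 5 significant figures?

45.114

Q is at the origin; QN runs at -40.2° with length 28.1, so N = 28.1·(cos -40.2°, sin -40.2°) = (21.463, -18.137). ∠QNH = 41.0°, so NH runs at -40.2° + (180° − 41.0°) = 98.800° from the x-axis; with |NH| = 44.5, H = N + 44.5·(cos 98.800°, sin 98.800°) = (14.655, 25.839). NH is perpendicular to HL; with |HL| = 20.2 on the right of NH, L = H + 20.2·(0.98823, 0.15299) = (34.617, 28.929). Then |QL| = |L − Q| = 45.114.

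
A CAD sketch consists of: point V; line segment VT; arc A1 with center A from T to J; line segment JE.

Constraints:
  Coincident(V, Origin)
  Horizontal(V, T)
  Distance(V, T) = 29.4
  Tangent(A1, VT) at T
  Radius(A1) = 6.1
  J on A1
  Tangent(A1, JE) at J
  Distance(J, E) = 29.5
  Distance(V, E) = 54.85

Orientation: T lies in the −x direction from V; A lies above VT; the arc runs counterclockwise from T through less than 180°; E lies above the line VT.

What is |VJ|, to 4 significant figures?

26.82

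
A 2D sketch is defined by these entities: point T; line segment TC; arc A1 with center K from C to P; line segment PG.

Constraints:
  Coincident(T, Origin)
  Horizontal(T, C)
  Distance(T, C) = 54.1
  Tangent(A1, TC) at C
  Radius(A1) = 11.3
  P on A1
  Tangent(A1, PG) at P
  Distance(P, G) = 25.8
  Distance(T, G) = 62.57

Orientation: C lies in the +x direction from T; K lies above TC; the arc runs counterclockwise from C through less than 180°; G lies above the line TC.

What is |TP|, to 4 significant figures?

65.85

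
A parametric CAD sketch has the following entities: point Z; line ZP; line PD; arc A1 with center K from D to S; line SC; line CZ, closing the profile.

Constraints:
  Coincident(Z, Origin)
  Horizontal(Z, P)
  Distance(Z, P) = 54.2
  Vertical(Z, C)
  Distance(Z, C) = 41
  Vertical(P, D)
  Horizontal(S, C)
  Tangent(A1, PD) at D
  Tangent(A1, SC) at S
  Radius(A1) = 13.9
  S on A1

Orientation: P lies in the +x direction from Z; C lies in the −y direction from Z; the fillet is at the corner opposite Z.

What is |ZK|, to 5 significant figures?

48.564

Z is at the origin; Z and P share the same y with |ZP| = 54.2 and P on the +x side, so P = (54.200, 0.0000). Z and C share the same x with |ZC| = 41.0 and C on the −y side, so C = (0.0000, -41.000). The virtual corner opposite Z is at (54.200, -41.000). A1 meets PD tangentially, so KD is at right angles to PD and since A1 is tangent to SC there, KS ⟂ SC, with radius 13.9, so the center K sits 13.9 in from both sides at K = (40.300, -27.100). Then |ZK| = |K − Z| = 48.564.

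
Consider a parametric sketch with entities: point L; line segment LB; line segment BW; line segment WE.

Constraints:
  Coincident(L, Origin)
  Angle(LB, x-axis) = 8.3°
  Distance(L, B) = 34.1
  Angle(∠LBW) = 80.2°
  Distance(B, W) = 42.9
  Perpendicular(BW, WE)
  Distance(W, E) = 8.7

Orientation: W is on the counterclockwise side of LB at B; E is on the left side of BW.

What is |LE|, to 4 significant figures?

44.68

∠LBW = 80.2°, so BW runs at 8.3° + (180° − 80.2°) = 108.1° from the x-axis; with |BW| = 42.9, W = B + 42.9·(cos 108.1°, sin 108.1°) = (20.41, 45.70). The perpendicularity gives WE at right angles to BW; with |WE| = 8.7 on the left of BW, E = W + 8.7·(-0.9505, -0.3107) = (12.15, 43.00). Then |LE| = |E − L| = 44.68.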